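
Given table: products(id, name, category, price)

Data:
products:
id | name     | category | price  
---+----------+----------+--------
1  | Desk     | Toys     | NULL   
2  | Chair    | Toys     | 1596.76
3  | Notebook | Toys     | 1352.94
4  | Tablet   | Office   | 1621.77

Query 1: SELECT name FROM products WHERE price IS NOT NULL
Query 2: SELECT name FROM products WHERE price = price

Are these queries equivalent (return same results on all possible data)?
Yes, equivalent

Both queries return: [('Chair',), ('Notebook',), ('Tablet',)]

Reason: IS NOT NULL vs self-equality (both exclude NULLs)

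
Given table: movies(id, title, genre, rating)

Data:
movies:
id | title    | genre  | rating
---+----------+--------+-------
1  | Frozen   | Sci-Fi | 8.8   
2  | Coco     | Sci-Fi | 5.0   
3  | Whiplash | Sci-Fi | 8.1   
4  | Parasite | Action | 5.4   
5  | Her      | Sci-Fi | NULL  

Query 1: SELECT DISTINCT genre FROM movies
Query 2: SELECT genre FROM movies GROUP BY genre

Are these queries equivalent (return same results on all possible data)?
Yes, equivalent

Both queries return: [('Action',), ('Sci-Fi',)]

Reason: Both get unique genres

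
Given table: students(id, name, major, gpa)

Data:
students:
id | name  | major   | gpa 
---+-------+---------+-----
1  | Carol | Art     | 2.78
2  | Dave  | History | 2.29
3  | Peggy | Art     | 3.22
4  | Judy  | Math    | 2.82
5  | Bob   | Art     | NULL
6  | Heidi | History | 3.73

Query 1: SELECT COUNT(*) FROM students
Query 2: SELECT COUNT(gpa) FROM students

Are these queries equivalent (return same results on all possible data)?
No, not equivalent

Query 1 returns: [(6,)]
Query 2 returns: [(5,)]

Reason: COUNT(*) includes NULLs, COUNT(column) excludes them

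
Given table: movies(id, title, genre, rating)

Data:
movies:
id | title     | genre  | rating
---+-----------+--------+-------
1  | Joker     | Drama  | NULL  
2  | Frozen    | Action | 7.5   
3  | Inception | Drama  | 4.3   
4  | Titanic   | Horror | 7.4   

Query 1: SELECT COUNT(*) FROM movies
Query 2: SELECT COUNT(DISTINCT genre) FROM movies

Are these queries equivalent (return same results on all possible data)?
No, not equivalent

Query 1 returns: [(4,)]
Query 2 returns: [(3,)]

Reason: COUNT(*) counts rows, COUNT(DISTINCT genre) counts unique genres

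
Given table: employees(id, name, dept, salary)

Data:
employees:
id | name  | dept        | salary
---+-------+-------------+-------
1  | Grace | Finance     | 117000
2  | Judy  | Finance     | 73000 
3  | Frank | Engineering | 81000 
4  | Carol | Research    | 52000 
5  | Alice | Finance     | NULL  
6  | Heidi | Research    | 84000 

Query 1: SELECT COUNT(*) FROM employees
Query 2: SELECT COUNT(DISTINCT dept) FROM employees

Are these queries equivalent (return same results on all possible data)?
No, not equivalent

Query 1 returns: [(6,)]
Query 2 returns: [(3,)]

Reason: COUNT(*) counts rows, COUNT(DISTINCT dept) counts unique depts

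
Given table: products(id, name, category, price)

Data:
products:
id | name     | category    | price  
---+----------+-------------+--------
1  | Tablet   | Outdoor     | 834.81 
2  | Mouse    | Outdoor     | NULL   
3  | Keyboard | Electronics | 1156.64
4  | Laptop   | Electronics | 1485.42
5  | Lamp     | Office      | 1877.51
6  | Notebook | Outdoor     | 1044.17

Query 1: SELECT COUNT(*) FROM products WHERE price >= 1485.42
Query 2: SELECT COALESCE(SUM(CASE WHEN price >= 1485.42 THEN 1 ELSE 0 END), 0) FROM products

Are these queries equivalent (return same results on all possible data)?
Yes, equivalent

Both queries return: [(2,)]

Reason: COUNT with WHERE vs conditional SUM (COALESCE handles empty-table NULL)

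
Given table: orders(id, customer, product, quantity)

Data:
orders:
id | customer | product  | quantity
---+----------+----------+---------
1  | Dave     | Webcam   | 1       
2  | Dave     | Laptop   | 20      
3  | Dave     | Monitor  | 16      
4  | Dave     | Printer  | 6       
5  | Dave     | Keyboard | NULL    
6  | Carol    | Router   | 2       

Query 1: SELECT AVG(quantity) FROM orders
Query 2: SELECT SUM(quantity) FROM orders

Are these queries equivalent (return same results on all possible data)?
No, not equivalent

Query 1 returns: [(9.0,)]
Query 2 returns: [(45,)]

Reason: AVG vs SUM give different aggregate values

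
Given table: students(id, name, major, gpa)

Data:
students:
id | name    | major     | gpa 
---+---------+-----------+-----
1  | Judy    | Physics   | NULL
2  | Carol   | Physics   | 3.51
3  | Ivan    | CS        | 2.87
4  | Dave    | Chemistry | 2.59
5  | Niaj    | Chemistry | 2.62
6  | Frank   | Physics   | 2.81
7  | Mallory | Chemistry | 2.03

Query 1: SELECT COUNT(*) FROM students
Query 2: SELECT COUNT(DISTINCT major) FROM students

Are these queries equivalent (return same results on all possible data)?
No, not equivalent

Query 1 returns: [(7,)]
Query 2 returns: [(3,)]

Reason: COUNT(*) counts rows, COUNT(DISTINCT major) counts unique majors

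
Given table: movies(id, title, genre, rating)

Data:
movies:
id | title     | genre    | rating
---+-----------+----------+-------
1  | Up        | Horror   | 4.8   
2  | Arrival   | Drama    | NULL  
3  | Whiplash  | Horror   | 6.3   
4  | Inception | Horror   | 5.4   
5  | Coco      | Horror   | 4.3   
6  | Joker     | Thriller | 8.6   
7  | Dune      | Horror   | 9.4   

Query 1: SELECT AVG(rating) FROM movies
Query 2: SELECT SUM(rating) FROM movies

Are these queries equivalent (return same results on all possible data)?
No, not equivalent

Query 1 returns: [(6.466666666666666,)]
Query 2 returns: [(38.8,)]

Reason: AVG vs SUM give different aggregate values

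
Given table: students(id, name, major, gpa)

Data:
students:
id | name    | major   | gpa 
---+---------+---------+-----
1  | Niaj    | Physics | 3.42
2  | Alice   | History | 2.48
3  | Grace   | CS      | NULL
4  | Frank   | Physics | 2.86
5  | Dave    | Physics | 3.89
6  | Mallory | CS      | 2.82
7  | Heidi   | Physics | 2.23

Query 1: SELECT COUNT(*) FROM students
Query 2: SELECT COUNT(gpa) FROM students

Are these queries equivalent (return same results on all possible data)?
No, not equivalent

Query 1 returns: [(7,)]
Query 2 returns: [(6,)]

Reason: COUNT(*) includes NULLs, COUNT(column) excludes them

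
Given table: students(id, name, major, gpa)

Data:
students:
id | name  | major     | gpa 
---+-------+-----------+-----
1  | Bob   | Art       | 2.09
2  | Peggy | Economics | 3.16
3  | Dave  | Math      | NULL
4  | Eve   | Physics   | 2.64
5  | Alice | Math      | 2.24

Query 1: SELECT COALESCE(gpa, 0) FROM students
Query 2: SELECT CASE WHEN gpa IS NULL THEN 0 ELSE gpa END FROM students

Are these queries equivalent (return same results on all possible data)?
Yes, equivalent

Both queries return: [(0,), (2.09,), (2.24,), (2.64,), (3.16,)]

Reason: COALESCE vs CASE for NULL handling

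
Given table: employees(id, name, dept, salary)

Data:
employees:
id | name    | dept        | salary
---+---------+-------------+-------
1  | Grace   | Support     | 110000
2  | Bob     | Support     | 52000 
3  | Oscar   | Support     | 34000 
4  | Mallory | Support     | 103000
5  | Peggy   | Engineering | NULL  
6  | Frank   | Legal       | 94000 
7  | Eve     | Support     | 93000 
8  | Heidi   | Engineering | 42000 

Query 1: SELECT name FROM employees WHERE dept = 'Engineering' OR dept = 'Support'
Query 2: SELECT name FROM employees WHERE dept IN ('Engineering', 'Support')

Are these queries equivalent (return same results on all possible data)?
Yes, equivalent

Both queries return: [('Bob',), ('Eve',), ('Grace',), ('Heidi',), ('Mallory',), ('Oscar',), ('Peggy',)]

Reason: OR vs IN are equivalent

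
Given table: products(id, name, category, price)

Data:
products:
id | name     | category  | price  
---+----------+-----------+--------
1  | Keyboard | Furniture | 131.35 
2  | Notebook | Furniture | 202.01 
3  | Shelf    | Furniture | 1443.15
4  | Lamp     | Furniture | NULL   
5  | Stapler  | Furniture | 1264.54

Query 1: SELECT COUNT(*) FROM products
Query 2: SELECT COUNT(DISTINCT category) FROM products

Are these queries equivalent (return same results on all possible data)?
No, not equivalent

Query 1 returns: [(5,)]
Query 2 returns: [(1,)]

Reason: COUNT(*) counts rows, COUNT(DISTINCT category) counts unique categorys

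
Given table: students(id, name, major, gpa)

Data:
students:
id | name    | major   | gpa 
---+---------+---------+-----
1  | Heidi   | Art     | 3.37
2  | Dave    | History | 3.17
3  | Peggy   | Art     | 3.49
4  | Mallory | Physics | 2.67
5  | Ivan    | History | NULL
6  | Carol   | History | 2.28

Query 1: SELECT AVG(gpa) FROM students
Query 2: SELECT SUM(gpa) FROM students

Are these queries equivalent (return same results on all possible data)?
No, not equivalent

Query 1 returns: [(2.996,)]
Query 2 returns: [(14.98,)]

Reason: AVG vs SUM give different aggregate values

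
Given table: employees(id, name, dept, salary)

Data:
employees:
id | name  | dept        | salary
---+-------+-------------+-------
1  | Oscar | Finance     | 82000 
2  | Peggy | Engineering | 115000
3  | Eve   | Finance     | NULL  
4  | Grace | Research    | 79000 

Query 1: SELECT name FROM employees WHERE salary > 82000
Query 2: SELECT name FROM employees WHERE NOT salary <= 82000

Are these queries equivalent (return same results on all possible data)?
Yes, equivalent

Both queries return: [('Peggy',)]

Reason: Both filter salary > 82000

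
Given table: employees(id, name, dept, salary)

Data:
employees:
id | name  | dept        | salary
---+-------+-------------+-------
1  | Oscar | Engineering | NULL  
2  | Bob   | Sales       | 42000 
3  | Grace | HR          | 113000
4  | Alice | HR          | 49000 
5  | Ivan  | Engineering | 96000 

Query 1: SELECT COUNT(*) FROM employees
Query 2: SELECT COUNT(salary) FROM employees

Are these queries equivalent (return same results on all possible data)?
No, not equivalent

Query 1 returns: [(5,)]
Query 2 returns: [(4,)]

Reason: COUNT(*) includes NULLs, COUNT(column) excludes them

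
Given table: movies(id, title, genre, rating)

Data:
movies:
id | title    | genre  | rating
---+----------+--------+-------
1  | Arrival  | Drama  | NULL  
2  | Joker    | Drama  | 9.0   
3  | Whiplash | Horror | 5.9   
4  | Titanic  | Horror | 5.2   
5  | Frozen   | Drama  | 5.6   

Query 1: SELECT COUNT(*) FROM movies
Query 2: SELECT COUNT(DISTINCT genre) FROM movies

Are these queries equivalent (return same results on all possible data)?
No, not equivalent

Query 1 returns: [(5,)]
Query 2 returns: [(2,)]

Reason: COUNT(*) counts rows, COUNT(DISTINCT genre) counts unique genres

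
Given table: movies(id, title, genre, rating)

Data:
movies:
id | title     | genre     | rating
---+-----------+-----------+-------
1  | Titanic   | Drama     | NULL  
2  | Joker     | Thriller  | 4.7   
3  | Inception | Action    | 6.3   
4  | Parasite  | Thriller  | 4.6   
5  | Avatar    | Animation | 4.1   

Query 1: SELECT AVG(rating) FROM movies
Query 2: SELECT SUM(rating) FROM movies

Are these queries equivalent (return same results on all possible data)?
No, not equivalent

Query 1 returns: [(4.925,)]
Query 2 returns: [(19.7,)]

Reason: AVG vs SUM give different aggregate values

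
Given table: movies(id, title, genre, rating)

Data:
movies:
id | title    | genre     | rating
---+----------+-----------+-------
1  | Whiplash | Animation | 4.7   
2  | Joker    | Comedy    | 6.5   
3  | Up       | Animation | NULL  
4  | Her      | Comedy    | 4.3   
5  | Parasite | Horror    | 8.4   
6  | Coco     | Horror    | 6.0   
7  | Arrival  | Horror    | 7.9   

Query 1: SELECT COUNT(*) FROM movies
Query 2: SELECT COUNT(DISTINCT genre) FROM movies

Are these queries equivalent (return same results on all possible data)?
No, not equivalent

Query 1 returns: [(7,)]
Query 2 returns: [(3,)]

Reason: COUNT(*) counts rows, COUNT(DISTINCT genre) counts unique genres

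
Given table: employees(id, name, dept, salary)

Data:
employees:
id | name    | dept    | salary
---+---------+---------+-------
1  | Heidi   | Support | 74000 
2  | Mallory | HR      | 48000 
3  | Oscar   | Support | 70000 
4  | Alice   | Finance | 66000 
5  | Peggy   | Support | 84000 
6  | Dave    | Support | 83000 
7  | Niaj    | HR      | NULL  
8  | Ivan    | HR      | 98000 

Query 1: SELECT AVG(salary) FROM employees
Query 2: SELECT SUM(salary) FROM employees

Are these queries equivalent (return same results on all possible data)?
No, not equivalent

Query 1 returns: [(74714.28571428571,)]
Query 2 returns: [(523000,)]

Reason: AVG vs SUM give different aggregate values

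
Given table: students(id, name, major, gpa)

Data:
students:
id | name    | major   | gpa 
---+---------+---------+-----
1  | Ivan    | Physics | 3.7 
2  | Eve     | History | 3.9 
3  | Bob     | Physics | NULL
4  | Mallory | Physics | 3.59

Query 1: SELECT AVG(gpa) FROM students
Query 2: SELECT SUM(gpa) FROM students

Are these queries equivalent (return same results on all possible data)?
No, not equivalent

Query 1 returns: [(3.73,)]
Query 2 returns: [(11.19,)]

Reason: AVG vs SUM give different aggregate values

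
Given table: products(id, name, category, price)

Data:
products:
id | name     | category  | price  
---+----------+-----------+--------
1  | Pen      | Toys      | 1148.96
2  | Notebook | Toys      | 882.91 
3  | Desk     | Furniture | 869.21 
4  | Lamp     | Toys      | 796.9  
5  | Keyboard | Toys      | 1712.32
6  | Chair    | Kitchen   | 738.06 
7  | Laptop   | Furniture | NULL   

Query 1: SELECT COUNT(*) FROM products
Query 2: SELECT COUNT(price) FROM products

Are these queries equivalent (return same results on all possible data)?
No, not equivalent

Query 1 returns: [(7,)]
Query 2 returns: [(6,)]

Reason: COUNT(*) includes NULLs, COUNT(column) excludes them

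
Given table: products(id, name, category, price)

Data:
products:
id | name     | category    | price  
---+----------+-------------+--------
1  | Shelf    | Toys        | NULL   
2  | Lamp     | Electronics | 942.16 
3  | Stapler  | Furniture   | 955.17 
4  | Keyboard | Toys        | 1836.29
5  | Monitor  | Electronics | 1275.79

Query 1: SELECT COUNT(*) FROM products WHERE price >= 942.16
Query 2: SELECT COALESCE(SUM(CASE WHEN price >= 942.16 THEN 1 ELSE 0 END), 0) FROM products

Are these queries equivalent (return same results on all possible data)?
Yes, equivalent

Both queries return: [(4,)]

Reason: COUNT with WHERE vs conditional SUM (COALESCE handles empty-table NULL)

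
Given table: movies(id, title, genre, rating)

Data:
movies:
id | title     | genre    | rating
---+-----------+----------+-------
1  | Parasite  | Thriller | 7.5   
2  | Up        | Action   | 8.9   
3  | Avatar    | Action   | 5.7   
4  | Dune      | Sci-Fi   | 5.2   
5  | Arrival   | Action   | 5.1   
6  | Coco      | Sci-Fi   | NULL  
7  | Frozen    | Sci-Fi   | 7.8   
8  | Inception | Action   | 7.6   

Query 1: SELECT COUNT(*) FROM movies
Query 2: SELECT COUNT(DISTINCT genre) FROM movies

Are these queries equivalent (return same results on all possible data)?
No, not equivalent

Query 1 returns: [(8,)]
Query 2 returns: [(3,)]

Reason: COUNT(*) counts rows, COUNT(DISTINCT genre) counts unique genres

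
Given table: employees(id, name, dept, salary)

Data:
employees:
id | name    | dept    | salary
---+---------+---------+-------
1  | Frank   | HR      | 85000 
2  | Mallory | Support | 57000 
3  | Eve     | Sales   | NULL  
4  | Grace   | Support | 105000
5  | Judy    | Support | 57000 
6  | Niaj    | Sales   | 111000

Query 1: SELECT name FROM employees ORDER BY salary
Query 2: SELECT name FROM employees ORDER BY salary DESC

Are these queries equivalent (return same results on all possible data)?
No, not equivalent

Query 1 returns: [('Eve',), ('Mallory',), ('Judy',), ('Frank',), ('Grace',), ('Niaj',)]
Query 2 returns: [('Niaj',), ('Grace',), ('Frank',), ('Mallory',), ('Judy',), ('Eve',)]

Reason: ASC vs DESC gives opposite ordering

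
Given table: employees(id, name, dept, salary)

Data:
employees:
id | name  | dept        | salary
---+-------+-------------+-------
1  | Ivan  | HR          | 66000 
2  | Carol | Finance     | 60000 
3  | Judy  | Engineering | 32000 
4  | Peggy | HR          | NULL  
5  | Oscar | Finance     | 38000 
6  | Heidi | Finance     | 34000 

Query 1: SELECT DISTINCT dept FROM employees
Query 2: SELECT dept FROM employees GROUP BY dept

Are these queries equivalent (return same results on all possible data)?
Yes, equivalent

Both queries return: [('Engineering',), ('Finance',), ('HR',)]

Reason: Both get unique depts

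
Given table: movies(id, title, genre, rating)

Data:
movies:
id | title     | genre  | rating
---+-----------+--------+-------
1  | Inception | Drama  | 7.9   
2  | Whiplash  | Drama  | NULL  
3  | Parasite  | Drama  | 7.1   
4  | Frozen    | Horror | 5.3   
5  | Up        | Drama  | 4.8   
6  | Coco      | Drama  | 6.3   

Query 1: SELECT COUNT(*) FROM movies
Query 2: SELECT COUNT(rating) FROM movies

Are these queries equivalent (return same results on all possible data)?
No, not equivalent

Query 1 returns: [(6,)]
Query 2 returns: [(5,)]

Reason: COUNT(*) includes NULLs, COUNT(column) excludes them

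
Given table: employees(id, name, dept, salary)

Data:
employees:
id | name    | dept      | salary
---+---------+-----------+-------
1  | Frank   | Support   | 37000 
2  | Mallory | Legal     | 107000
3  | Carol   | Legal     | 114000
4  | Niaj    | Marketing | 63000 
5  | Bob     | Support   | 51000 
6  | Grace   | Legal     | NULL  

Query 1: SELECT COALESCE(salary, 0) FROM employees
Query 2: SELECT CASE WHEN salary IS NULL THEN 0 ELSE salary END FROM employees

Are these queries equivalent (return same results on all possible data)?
Yes, equivalent

Both queries return: [(0,), (37000,), (51000,), (63000,), (107000,), (114000,)]

Reason: COALESCE vs CASE for NULL handling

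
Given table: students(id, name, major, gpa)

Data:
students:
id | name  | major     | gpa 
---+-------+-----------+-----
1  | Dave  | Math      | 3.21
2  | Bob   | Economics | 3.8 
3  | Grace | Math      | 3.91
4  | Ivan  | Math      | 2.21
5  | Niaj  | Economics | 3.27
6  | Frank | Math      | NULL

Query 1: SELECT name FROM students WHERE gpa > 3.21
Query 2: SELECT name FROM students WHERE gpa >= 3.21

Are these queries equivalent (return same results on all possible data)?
No, not equivalent

Query 1 returns: [('Bob',), ('Grace',), ('Niaj',)]
Query 2 returns: [('Dave',), ('Bob',), ('Grace',), ('Niaj',)]

Reason: > vs >= gives different results when gpa = 3.21 exists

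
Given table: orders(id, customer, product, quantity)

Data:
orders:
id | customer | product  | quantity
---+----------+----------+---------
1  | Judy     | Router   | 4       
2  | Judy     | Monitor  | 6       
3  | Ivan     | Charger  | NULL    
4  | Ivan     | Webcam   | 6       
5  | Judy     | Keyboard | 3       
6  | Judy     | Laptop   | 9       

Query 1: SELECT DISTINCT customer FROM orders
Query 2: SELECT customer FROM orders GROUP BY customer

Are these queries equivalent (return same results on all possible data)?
Yes, equivalent

Both queries return: [('Ivan',), ('Judy',)]

Reason: Both get unique customers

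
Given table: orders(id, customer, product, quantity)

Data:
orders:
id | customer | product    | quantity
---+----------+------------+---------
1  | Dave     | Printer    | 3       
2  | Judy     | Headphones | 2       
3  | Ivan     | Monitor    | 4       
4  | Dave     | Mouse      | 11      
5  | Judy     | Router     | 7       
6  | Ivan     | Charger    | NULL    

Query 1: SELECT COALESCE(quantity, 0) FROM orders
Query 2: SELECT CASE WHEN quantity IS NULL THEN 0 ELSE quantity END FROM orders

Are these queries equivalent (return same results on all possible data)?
Yes, equivalent

Both queries return: [(0,), (2,), (3,), (4,), (7,), (11,)]

Reason: COALESCE vs CASE for NULL handling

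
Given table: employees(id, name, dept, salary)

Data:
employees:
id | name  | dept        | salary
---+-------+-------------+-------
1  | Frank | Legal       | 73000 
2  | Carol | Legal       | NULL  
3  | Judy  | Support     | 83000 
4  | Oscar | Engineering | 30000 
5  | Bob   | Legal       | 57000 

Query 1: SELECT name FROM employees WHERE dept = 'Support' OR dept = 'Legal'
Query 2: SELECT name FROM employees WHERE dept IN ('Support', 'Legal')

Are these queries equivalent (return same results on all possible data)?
Yes, equivalent

Both queries return: [('Bob',), ('Carol',), ('Frank',), ('Judy',)]

Reason: OR vs IN are equivalent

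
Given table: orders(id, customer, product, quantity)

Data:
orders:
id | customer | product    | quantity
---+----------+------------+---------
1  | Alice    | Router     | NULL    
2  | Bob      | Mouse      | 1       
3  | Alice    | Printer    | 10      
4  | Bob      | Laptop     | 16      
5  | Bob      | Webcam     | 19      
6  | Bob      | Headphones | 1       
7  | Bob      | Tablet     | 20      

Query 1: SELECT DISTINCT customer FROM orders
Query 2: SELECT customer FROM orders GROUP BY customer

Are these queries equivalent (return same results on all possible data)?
Yes, equivalent

Both queries return: [('Alice',), ('Bob',)]

Reason: Both get unique customers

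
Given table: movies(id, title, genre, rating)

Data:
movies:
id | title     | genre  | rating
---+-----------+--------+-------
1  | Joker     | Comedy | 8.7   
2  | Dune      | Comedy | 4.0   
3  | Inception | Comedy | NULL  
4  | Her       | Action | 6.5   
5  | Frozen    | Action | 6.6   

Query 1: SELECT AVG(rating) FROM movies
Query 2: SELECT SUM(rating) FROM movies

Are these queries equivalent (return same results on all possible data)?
No, not equivalent

Query 1 returns: [(6.449999999999999,)]
Query 2 returns: [(25.799999999999997,)]

Reason: AVG vs SUM give different aggregate values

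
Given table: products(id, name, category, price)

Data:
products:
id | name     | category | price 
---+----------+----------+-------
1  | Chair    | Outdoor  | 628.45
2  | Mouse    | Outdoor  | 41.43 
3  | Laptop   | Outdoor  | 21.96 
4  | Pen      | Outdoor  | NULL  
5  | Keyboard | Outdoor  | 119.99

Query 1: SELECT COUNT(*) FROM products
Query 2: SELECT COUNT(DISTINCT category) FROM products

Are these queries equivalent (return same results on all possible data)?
No, not equivalent

Query 1 returns: [(5,)]
Query 2 returns: [(1,)]

Reason: COUNT(*) counts rows, COUNT(DISTINCT category) counts unique categorys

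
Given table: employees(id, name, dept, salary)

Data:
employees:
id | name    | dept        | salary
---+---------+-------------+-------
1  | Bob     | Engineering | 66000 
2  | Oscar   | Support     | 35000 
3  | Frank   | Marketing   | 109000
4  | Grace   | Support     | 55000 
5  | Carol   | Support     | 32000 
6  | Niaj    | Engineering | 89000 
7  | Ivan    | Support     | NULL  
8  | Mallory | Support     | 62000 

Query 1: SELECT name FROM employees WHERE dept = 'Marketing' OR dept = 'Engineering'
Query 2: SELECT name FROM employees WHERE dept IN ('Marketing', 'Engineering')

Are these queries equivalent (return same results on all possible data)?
Yes, equivalent

Both queries return: [('Bob',), ('Frank',), ('Niaj',)]

Reason: OR vs IN are equivalent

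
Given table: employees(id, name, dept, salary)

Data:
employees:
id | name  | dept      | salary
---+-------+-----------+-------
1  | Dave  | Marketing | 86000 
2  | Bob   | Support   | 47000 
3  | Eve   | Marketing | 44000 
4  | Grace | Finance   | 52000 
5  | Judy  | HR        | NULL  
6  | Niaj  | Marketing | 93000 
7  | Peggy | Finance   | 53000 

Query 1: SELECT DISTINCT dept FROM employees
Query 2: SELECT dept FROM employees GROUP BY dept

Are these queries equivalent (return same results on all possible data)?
Yes, equivalent

Both queries return: [('Finance',), ('HR',), ('Marketing',), ('Support',)]

Reason: Both get unique depts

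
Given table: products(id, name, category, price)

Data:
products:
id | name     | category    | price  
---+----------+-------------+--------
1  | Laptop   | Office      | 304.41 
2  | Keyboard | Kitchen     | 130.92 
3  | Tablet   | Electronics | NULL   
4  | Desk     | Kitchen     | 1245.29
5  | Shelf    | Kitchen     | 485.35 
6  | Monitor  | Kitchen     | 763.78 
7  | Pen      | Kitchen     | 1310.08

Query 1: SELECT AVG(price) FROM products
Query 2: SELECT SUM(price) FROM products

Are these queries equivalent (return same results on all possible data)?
No, not equivalent

Query 1 returns: [(706.6383333333333,)]
Query 2 returns: [(4239.83,)]

Reason: AVG vs SUM give different aggregate values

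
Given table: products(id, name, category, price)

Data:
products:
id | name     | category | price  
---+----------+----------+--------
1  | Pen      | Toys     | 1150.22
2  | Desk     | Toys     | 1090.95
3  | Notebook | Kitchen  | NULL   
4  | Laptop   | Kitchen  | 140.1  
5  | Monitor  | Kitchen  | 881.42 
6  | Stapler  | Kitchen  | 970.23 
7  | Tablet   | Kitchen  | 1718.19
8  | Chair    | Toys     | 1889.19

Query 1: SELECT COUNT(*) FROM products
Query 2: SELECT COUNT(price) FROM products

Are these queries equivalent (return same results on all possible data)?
No, not equivalent

Query 1 returns: [(8,)]
Query 2 returns: [(7,)]

Reason: COUNT(*) includes NULLs, COUNT(column) excludes them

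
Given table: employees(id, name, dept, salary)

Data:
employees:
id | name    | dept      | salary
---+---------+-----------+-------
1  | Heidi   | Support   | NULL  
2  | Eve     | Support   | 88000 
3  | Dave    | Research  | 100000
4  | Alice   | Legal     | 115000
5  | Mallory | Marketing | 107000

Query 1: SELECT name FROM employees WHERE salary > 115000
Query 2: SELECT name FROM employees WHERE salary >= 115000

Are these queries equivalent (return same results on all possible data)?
No, not equivalent

Query 1 returns: []
Query 2 returns: [('Alice',)]

Reason: > vs >= gives different results when salary = 115000 exists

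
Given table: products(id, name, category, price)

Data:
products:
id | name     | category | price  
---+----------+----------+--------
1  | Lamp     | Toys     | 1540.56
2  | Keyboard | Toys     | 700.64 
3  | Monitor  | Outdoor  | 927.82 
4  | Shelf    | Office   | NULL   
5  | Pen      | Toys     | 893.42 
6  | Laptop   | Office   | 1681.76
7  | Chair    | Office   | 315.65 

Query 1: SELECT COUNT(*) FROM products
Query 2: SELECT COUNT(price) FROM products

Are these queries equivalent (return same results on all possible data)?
No, not equivalent

Query 1 returns: [(7,)]
Query 2 returns: [(6,)]

Reason: COUNT(*) includes NULLs, COUNT(column) excludes them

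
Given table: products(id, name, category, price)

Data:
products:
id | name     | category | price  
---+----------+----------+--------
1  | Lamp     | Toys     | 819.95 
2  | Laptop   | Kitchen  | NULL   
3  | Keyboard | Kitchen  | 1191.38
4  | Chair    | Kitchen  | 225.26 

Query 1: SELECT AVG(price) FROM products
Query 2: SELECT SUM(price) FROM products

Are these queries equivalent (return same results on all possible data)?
No, not equivalent

Query 1 returns: [(745.5300000000001,)]
Query 2 returns: [(2236.59,)]

Reason: AVG vs SUM give different aggregate values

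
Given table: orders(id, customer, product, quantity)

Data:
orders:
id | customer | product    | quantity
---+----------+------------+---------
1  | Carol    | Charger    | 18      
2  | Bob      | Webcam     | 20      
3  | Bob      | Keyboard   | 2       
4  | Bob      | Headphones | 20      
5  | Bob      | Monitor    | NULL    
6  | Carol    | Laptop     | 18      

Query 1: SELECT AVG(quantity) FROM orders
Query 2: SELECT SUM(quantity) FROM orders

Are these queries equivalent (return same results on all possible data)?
No, not equivalent

Query 1 returns: [(15.6,)]
Query 2 returns: [(78,)]

Reason: AVG vs SUM give different aggregate values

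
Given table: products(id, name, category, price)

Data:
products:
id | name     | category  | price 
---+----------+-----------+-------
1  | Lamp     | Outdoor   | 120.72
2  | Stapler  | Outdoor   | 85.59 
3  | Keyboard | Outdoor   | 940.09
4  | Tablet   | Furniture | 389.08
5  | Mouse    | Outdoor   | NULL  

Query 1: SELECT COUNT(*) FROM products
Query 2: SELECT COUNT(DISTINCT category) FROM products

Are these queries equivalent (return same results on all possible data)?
No, not equivalent

Query 1 returns: [(5,)]
Query 2 returns: [(2,)]

Reason: COUNT(*) counts rows, COUNT(DISTINCT category) counts unique categorys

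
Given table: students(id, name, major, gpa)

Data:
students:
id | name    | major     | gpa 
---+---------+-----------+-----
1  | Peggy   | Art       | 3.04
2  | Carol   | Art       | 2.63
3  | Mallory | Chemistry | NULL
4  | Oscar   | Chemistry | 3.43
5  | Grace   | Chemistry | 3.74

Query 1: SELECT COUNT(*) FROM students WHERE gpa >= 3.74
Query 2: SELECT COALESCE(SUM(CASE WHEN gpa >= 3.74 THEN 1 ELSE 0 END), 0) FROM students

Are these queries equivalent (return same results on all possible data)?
Yes, equivalent

Both queries return: [(1,)]

Reason: COUNT with WHERE vs conditional SUM (COALESCE handles empty-table NULL)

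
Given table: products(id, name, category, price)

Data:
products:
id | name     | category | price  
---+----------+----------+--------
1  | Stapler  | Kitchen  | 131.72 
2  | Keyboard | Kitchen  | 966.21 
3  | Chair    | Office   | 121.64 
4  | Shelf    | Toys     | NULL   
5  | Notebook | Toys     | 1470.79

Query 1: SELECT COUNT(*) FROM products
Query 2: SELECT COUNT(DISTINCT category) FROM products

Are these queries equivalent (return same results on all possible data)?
No, not equivalent

Query 1 returns: [(5,)]
Query 2 returns: [(3,)]

Reason: COUNT(*) counts rows, COUNT(DISTINCT category) counts unique categorys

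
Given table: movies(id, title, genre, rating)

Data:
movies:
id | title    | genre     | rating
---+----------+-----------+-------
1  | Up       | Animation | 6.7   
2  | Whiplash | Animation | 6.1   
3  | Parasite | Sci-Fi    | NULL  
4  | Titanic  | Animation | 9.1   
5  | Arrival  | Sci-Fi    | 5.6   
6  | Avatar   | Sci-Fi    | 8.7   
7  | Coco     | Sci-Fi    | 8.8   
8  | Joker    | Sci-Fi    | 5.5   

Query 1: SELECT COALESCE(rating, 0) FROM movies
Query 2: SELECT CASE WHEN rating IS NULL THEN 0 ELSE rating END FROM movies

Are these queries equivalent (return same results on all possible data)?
Yes, equivalent

Both queries return: [(0,), (5.5,), (5.6,), (6.1,), (6.7,), (8.7,), (8.8,), (9.1,)]

Reason: COALESCE vs CASE for NULL handling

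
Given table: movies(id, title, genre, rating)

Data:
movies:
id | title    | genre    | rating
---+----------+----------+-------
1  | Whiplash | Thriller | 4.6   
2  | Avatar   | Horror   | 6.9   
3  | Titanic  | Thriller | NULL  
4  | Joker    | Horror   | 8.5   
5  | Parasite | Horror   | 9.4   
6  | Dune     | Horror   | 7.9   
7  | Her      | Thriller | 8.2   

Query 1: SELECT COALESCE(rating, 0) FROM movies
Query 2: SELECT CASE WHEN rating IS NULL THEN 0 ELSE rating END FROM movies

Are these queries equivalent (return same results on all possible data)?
Yes, equivalent

Both queries return: [(0,), (4.6,), (6.9,), (7.9,), (8.2,), (8.5,), (9.4,)]

Reason: COALESCE vs CASE for NULL handling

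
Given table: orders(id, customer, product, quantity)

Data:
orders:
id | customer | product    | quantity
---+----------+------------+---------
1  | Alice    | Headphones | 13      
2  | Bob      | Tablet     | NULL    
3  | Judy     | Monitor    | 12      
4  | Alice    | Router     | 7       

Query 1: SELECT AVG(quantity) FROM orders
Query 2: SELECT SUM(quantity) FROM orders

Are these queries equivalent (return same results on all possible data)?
No, not equivalent

Query 1 returns: [(10.666666666666666,)]
Query 2 returns: [(32,)]

Reason: AVG vs SUM give different aggregate values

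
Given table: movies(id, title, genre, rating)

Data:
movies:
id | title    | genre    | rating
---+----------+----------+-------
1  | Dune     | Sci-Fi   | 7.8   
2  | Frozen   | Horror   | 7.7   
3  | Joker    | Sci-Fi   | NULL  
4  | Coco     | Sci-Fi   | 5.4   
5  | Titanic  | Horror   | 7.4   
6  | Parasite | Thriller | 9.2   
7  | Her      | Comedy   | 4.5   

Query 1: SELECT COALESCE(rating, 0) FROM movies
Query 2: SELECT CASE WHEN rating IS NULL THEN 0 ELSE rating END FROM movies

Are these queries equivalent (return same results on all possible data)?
Yes, equivalent

Both queries return: [(0,), (4.5,), (5.4,), (7.4,), (7.7,), (7.8,), (9.2,)]

Reason: COALESCE vs CASE for NULL handling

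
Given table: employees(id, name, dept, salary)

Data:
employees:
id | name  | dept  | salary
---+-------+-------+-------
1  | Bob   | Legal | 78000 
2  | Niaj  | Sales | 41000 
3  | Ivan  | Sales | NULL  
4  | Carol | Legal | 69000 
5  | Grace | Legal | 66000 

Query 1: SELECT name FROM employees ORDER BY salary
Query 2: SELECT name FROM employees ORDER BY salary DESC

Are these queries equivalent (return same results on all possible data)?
No, not equivalent

Query 1 returns: [('Ivan',), ('Niaj',), ('Grace',), ('Carol',), ('Bob',)]
Query 2 returns: [('Bob',), ('Carol',), ('Grace',), ('Niaj',), ('Ivan',)]

Reason: ASC vs DESC gives opposite ordering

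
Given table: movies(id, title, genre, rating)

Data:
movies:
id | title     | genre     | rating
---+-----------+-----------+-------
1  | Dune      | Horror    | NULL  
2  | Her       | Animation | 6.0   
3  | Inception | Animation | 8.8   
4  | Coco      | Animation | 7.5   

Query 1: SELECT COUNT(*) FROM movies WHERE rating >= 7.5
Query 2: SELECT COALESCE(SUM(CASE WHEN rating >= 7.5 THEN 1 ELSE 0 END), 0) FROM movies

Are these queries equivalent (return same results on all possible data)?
Yes, equivalent

Both queries return: [(2,)]

Reason: COUNT with WHERE vs conditional SUM (COALESCE handles empty-table NULL)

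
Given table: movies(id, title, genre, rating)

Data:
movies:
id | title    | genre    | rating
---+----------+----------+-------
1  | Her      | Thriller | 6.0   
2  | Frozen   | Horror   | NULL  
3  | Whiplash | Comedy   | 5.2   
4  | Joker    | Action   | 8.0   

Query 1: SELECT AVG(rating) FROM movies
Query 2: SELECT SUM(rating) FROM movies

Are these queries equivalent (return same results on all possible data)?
No, not equivalent

Query 1 returns: [(6.3999999999999995,)]
Query 2 returns: [(19.2,)]

Reason: AVG vs SUM give different aggregate values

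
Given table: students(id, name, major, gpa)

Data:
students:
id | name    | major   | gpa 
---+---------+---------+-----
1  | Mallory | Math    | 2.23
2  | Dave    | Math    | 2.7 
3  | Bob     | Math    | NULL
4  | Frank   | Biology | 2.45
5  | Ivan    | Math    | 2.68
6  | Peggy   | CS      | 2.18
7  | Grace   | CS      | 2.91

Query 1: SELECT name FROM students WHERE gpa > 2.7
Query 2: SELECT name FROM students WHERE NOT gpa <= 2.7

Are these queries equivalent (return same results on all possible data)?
Yes, equivalent

Both queries return: [('Grace',)]

Reason: Both filter gpa > 2.7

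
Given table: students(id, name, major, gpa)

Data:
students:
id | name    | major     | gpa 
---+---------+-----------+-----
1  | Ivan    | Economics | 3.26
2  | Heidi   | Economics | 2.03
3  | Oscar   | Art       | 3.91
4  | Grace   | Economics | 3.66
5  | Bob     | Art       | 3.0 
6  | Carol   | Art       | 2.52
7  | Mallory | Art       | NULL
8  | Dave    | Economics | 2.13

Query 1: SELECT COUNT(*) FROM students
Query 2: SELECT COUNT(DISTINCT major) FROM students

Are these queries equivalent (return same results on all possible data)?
No, not equivalent

Query 1 returns: [(8,)]
Query 2 returns: [(2,)]

Reason: COUNT(*) counts rows, COUNT(DISTINCT major) counts unique majors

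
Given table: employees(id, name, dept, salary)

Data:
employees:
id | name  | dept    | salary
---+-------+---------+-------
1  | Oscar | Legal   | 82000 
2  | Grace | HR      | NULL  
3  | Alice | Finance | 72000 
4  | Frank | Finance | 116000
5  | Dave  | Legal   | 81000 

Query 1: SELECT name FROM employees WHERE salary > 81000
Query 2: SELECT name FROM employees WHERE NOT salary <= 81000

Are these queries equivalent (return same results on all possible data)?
Yes, equivalent

Both queries return: [('Frank',), ('Oscar',)]

Reason: Both filter salary > 81000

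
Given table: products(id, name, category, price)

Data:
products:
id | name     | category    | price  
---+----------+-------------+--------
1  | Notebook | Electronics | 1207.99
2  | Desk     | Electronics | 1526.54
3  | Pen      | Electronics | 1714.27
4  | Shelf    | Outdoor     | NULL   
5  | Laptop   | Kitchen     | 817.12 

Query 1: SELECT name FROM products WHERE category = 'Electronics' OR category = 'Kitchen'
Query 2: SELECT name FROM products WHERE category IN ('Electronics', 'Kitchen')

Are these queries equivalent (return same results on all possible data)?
Yes, equivalent

Both queries return: [('Desk',), ('Laptop',), ('Notebook',), ('Pen',)]

Reason: OR vs IN are equivalent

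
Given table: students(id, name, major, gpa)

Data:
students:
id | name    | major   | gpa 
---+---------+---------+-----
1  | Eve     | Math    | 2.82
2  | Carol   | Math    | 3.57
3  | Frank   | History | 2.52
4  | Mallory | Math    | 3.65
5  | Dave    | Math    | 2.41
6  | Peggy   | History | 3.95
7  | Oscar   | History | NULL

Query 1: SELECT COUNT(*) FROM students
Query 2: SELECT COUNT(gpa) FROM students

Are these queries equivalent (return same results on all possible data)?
No, not equivalent

Query 1 returns: [(7,)]
Query 2 returns: [(6,)]

Reason: COUNT(*) includes NULLs, COUNT(column) excludes them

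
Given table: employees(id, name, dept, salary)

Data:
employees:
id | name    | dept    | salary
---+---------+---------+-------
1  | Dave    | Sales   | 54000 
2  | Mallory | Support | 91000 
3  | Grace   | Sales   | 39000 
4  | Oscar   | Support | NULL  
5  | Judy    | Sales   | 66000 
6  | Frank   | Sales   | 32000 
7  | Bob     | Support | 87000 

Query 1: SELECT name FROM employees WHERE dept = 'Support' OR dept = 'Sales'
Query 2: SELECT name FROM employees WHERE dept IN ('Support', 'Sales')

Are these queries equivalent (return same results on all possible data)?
Yes, equivalent

Both queries return: [('Bob',), ('Dave',), ('Frank',), ('Grace',), ('Judy',), ('Mallory',), ('Oscar',)]

Reason: OR vs IN are equivalent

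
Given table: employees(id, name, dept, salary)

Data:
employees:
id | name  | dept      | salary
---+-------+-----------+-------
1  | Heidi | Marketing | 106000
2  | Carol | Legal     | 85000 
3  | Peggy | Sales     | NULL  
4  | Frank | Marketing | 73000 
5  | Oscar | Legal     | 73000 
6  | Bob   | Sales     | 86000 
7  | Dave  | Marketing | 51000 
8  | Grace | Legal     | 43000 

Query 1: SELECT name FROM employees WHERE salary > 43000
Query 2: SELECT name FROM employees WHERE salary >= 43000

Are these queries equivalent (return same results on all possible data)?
No, not equivalent

Query 1 returns: [('Heidi',), ('Carol',), ('Frank',), ('Oscar',), ('Bob',), ('Dave',)]
Query 2 returns: [('Heidi',), ('Carol',), ('Frank',), ('Oscar',), ('Bob',), ('Dave',), ('Grace',)]

Reason: > vs >= gives different results when salary = 43000 exists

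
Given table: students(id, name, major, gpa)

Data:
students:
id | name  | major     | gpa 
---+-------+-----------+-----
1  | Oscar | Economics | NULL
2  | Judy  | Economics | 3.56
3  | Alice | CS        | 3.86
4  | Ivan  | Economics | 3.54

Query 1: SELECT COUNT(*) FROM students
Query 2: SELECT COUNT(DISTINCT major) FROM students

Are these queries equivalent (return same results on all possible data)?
No, not equivalent

Query 1 returns: [(4,)]
Query 2 returns: [(2,)]

Reason: COUNT(*) counts rows, COUNT(DISTINCT major) counts unique majors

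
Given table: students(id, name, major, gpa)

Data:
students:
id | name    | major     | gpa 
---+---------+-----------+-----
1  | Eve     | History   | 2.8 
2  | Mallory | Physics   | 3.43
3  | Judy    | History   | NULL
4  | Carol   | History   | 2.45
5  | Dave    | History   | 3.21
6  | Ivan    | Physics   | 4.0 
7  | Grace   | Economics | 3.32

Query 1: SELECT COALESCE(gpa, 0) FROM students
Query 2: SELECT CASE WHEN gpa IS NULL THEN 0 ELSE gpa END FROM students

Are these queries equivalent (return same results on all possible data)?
Yes, equivalent

Both queries return: [(0,), (2.45,), (2.8,), (3.21,), (3.32,), (3.43,), (4.0,)]

Reason: COALESCE vs CASE for NULL handling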